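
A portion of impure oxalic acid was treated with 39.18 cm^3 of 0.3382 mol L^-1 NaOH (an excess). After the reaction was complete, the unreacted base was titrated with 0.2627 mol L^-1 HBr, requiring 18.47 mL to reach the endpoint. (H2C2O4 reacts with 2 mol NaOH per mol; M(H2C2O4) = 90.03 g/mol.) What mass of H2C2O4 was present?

0.378 g

Total n(NaOH) added = 0.3382 x 0.03918 = 0.01325 mol.
n(HBr) used = 0.2627 x 0.01847 = 0.004852 mol, which equals the excess n(NaOH).
So n(NaOH) consumed by the sample = 0.01325 - 0.004852 = 0.008399 mol.
n(H2C2O4) = 0.008399 / 2 = 0.004199 mol.
mass = 0.004199 mol x 90.03 g/mol = 0.378 g.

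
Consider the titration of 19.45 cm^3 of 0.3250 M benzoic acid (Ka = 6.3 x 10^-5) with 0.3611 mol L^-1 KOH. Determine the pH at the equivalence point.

8.72

n(C6H5COOH) = 0.3250 x 0.01945 = 0.006321 mol; V(KOH) at equivalence = 0.006321/0.3611 = 0.01751 L.
At equivalence all the acid is converted to C6H5COO-; total volume = 0.01945 + 0.01751 = 0.03696 L, so [C6H5COO-] = 0.006321/0.03696 = 0.1711 M.
Kb = Kw/Ka = 1.0e-14 / 6.3 x 10^-5 = 1.59e-10.
[OH^-] = sqrt(Kb x [C6H5COO-]) = sqrt(1.59e-10 x 0.1711) = 5.21e-6 M.
pOH = 5.28, so pH = 14.00 - 5.28 = 8.72.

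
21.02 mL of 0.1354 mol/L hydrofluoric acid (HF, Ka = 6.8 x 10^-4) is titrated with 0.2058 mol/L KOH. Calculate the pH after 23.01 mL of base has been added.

12.63

n(acid) = 0.1354 x 0.02102 = 0.002846 mol; n(KOH) added = 0.2058 x 0.02301 = 0.004735 mol.
Base is in excess by 0.004735 - 0.002846 = 0.001889 mol in a total volume of 0.04403 L.
[OH^-] = 0.001889/0.04403 = 0.04291 M, so pOH = 1.37 and pH = 14.00 - 1.37 = 12.63.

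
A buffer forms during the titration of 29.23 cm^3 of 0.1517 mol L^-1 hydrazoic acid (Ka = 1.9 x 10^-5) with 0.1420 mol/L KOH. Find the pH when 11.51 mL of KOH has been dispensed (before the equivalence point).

Initial n(HN3) = 0.1517 x 0.02923 = 0.004434 mol.
n(KOH) added = 0.1420 x 0.01151 = 0.001634 mol, converting that many moles of HN3 to N3-.
Remaining n(HN3) = 0.002800 mol; n(N3-) = 0.001634 mol.
By Henderson-Hasselbalch, pH = pKa + log([A^-]/[HA]) = 4.72 + log(0.001634/0.002800) = 4.72 + (-0.23) = 4.49.

4.49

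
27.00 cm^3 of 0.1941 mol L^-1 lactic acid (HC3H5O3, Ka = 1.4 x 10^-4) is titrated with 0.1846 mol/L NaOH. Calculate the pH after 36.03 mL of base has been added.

n(acid) = 0.1941 x 0.02700 = 0.005241 mol; n(NaOH) added = 0.1846 x 0.03603 = 0.006651 mol.
Base is in excess by 0.006651 - 0.005241 = 0.001410 mol in a total volume of 0.06303 L.
[OH^-] = 0.001410/0.06303 = 0.02238 M, so pOH = 1.65 and pH = 14.00 - 1.65 = 12.35.

12.35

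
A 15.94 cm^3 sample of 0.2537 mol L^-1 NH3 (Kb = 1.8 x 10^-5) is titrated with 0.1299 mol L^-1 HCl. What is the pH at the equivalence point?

n(NH3) = 0.2537 x 0.01594 = 0.004044 mol; V(HCl) at equivalence = 0.004044/0.1299 = 0.03113 L.
At equivalence the base is fully converted to NH4+; total volume = 0.04707 L, so [NH4+] = 0.004044/0.04707 = 0.08591 M.
Ka(NH4+) = Kw/Kb = 1.0e-14 / 1.8 x 10^-5 = 5.56e-10.
[H^+] = sqrt(Ka x [NH4+]) = sqrt(5.56e-10 x 0.08591) = 6.91e-6 M.
pH = -log(6.91e-6) = 5.16.

5.16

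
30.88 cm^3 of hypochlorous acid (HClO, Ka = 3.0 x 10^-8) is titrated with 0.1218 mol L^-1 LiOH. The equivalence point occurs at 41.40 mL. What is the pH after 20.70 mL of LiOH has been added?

7.52

20.70 mL is exactly half the equivalence volume (41.40/2), i.e. the half-equivalence point.
There, n(HA) = n(A^-), so pH = pKa = -log(3.0 x 10^-8) = 7.52.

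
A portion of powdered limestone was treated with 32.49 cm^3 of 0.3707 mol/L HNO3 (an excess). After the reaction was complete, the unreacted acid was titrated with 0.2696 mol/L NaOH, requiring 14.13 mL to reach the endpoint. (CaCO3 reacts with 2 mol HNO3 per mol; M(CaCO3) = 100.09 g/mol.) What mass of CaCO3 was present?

Total n(HNO3) added = 0.3707 x 0.03249 = 0.01204 mol.
n(NaOH) used = 0.2696 x 0.01413 = 0.003809 mol, which equals the excess n(HNO3).
So n(HNO3) consumed by the sample = 0.01204 - 0.003809 = 0.008235 mol.
n(CaCO3) = 0.008235 / 2 = 0.004117 mol.
mass = 0.004117 mol x 100.09 g/mol = 0.412 g.

0.412 g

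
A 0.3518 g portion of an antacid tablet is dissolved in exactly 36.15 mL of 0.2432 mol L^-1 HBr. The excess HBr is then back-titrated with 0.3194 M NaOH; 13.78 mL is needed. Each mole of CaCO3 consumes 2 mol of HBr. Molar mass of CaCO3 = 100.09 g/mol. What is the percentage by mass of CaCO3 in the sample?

Total n(HBr) added = 0.2432 x 0.03615 = 0.008792 mol.
n(NaOH) used = 0.3194 x 0.01378 = 0.004401 mol, which equals the excess n(HBr).
So n(HBr) consumed by the sample = 0.008792 - 0.004401 = 0.004390 mol.
n(CaCO3) = 0.004390 / 2 = 0.002195 mol.
mass CaCO3 = 0.002195 x 100.09 = 0.2197 g, so %CaCO3 = 0.2197/0.3518 x 100 = 62.5%.

62.5%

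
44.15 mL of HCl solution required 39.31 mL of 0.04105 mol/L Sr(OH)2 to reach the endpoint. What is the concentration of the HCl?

n(Sr(OH)2) delivered = 0.04105 x 0.03931 = 0.001614 mol.
The reaction is 2 HCl + 1 Sr(OH)2, so n(HCl) = 0.001614 x 2/1 = 0.003227 mol.
[HCl] = 0.003227 mol / 0.04415 L = 0.0731 M.

0.0731 M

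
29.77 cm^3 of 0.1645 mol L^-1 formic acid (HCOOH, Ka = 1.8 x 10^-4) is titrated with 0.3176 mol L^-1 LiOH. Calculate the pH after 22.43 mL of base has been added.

n(acid) = 0.1645 x 0.02977 = 0.004897 mol; n(LiOH) added = 0.3176 x 0.02243 = 0.007124 mol.
Base is in excess by 0.007124 - 0.004897 = 0.002227 mol in a total volume of 0.05220 L.
[OH^-] = 0.002227/0.05220 = 0.04266 M, so pOH = 1.37 and pH = 14.00 - 1.37 = 12.63.

12.63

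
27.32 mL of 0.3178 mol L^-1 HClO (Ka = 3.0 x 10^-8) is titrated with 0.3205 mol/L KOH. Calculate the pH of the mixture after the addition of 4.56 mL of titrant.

Initial n(HClO) = 0.3178 x 0.02732 = 0.008682 mol.
n(KOH) added = 0.3205 x 0.004560 = 0.001461 mol, converting that many moles of HClO to ClO-.
Remaining n(HClO) = 0.007221 mol; n(ClO-) = 0.001461 mol.
By Henderson-Hasselbalch, pH = pKa + log([A^-]/[HA]) = 7.52 + log(0.001461/0.007221) = 7.52 + (-0.69) = 6.83.

6.83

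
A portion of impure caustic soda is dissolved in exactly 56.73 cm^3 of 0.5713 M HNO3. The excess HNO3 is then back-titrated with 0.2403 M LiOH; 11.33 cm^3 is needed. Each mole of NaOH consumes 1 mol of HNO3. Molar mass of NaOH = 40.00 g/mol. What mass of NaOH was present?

Total n(HNO3) added = 0.5713 x 0.05673 = 0.03241 mol.
n(LiOH) used = 0.2403 x 0.01133 = 0.002723 mol, which equals the excess n(HNO3).
So n(HNO3) consumed by the sample = 0.03241 - 0.002723 = 0.02969 mol.
n(NaOH) = 0.02969 / 1 = 0.02969 mol.
mass = 0.02969 mol x 40.00 g/mol = 1.19 g.

1.19 g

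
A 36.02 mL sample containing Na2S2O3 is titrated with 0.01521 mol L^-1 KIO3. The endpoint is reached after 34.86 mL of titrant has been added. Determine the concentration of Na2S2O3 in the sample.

0.0883 M

n(KIO3) = 0.01521 x 0.03486 = 0.0005302 mol.
From the balanced equation, 1 mol KIO3 reacts with 6 mol Na2S2O3, so n(Na2S2O3) = 0.0005302 x 6/1 = 0.003181 mol.
[Na2S2O3] = 0.003181 / 0.03602 L = 0.0883 M.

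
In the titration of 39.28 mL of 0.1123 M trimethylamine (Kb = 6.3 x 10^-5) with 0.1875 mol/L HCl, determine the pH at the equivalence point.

5.48

n((CH3)3N) = 0.1123 x 0.03928 = 0.004411 mol; V(HCl) at equivalence = 0.004411/0.1875 = 0.02353 L.
At equivalence the base is fully converted to (CH3)3NH+; total volume = 0.06281 L, so [(CH3)3NH+] = 0.004411/0.06281 = 0.07023 M.
Ka((CH3)3NH+) = Kw/Kb = 1.0e-14 / 6.3 x 10^-5 = 1.59e-10.
[H^+] = sqrt(Ka x [(CH3)3NH+]) = sqrt(1.59e-10 x 0.07023) = 3.34e-6 M.
pH = -log(3.34e-6) = 5.48.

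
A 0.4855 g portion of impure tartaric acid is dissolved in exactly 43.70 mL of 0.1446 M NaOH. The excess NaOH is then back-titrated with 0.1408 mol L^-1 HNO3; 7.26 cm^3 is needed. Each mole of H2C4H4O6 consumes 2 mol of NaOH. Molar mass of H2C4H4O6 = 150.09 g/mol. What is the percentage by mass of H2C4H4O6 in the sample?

Total n(NaOH) added = 0.1446 x 0.04370 = 0.006319 mol.
n(HNO3) used = 0.1408 x 0.007260 = 0.001022 mol, which equals the excess n(NaOH).
So n(NaOH) consumed by the sample = 0.006319 - 0.001022 = 0.005297 mol.
n(H2C4H4O6) = 0.005297 / 2 = 0.002648 mol.
mass H2C4H4O6 = 0.002648 x 150.09 = 0.3975 g, so %H2C4H4O6 = 0.3975/0.4855 x 100 = 81.9%.

81.9%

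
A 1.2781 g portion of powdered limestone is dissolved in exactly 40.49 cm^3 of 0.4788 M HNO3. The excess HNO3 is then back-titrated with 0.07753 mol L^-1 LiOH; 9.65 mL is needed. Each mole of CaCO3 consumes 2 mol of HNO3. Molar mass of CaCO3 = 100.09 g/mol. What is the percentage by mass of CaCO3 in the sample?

73.0%

Total n(HNO3) added = 0.4788 x 0.04049 = 0.01939 mol.
n(LiOH) used = 0.07753 x 0.009650 = 0.0007482 mol, which equals the excess n(HNO3).
So n(HNO3) consumed by the sample = 0.01939 - 0.0007482 = 0.01864 mol.
n(CaCO3) = 0.01864 / 2 = 0.009319 mol.
mass CaCO3 = 0.009319 x 100.09 = 0.9328 g, so %CaCO3 = 0.9328/1.2781 x 100 = 73.0%.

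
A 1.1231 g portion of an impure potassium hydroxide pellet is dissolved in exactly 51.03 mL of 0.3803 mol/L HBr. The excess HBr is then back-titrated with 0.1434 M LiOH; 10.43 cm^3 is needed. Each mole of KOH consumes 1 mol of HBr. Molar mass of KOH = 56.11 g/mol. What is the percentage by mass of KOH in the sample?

Total n(HBr) added = 0.3803 x 0.05103 = 0.01941 mol.
n(LiOH) used = 0.1434 x 0.01043 = 0.001496 mol, which equals the excess n(HBr).
So n(HBr) consumed by the sample = 0.01941 - 0.001496 = 0.01791 mol.
n(KOH) = 0.01791 / 1 = 0.01791 mol.
mass KOH = 0.01791 x 56.11 = 1.005 g, so %KOH = 1.005/1.1231 x 100 = 89.5%.

89.5%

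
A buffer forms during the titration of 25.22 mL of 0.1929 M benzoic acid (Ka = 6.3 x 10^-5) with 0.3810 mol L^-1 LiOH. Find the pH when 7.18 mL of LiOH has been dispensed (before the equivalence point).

Initial n(C6H5COOH) = 0.1929 x 0.02522 = 0.004865 mol.
n(LiOH) added = 0.3810 x 0.007180 = 0.002736 mol, converting that many moles of C6H5COOH to C6H5COO-.
Remaining n(C6H5COOH) = 0.002129 mol; n(C6H5COO-) = 0.002736 mol.
By Henderson-Hasselbalch, pH = pKa + log([A^-]/[HA]) = 4.20 + log(0.002736/0.002129) = 4.20 + (+0.11) = 4.31.

4.31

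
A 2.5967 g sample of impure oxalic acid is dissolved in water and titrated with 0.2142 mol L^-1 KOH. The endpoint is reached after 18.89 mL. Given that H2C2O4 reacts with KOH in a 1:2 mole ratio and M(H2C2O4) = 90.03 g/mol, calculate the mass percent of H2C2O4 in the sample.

7.01%

n(KOH) = 0.2142 x 0.01889 = 0.004046 mol.
n(H2C2O4) = 0.004046 / 2 = 0.002023 mol.
mass of H2C2O4 = 0.002023 x 90.03 = 0.1821 g.
% purity = 0.1821 / 2.5967 x 100 = 7.01%.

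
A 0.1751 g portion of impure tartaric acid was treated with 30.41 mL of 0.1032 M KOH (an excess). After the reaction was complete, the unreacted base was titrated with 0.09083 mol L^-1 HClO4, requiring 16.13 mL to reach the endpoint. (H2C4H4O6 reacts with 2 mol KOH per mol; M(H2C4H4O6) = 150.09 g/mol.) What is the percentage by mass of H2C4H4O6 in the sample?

Total n(KOH) added = 0.1032 x 0.03041 = 0.003138 mol.
n(HClO4) used = 0.09083 x 0.01613 = 0.001465 mol, which equals the excess n(KOH).
So n(KOH) consumed by the sample = 0.003138 - 0.001465 = 0.001673 mol.
n(H2C4H4O6) = 0.001673 / 2 = 0.0008366 mol.
mass H2C4H4O6 = 0.0008366 x 150.09 = 0.1256 g, so %H2C4H4O6 = 0.1256/0.1751 x 100 = 71.7%.

71.7%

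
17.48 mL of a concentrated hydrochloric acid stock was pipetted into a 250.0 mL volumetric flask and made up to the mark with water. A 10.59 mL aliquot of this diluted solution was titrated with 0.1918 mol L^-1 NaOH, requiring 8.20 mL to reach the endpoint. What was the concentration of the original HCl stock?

2.12 M

n(NaOH) = 0.1918 x 0.008200 = 0.001573 mol.
n(HCl) in the aliquot = 0.001573 mol.
[diluted HCl] = 0.001573 / 0.01059 = 0.1485 M.
Dilution factor = 250.0/17.48 = 14.30, so [stock] = 0.1485 x 14.30 = 2.12 M.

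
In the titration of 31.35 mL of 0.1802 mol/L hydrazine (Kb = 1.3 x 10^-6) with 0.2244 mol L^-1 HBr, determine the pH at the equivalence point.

n(N2H4) = 0.1802 x 0.03135 = 0.005649 mol; V(HBr) at equivalence = 0.005649/0.2244 = 0.02518 L.
At equivalence the base is fully converted to N2H5+; total volume = 0.05653 L, so [N2H5+] = 0.005649/0.05653 = 0.09994 M.
Ka(N2H5+) = Kw/Kb = 1.0e-14 / 1.3 x 10^-6 = 7.69e-9.
[H^+] = sqrt(Ka x [N2H5+]) = sqrt(7.69e-9 x 0.09994) = 2.77e-5 M.
pH = -log(2.77e-5) = 4.56.

4.56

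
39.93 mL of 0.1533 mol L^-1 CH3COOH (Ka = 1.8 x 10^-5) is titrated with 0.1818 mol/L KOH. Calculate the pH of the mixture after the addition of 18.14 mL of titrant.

Initial n(CH3COOH) = 0.1533 x 0.03993 = 0.006121 mol.
n(KOH) added = 0.1818 x 0.01814 = 0.003298 mol, converting that many moles of CH3COOH to CH3COO-.
Remaining n(CH3COOH) = 0.002823 mol; n(CH3COO-) = 0.003298 mol.
By Henderson-Hasselbalch, pH = pKa + log([A^-]/[HA]) = 4.74 + log(0.003298/0.002823) = 4.74 + (+0.07) = 4.81.

4.81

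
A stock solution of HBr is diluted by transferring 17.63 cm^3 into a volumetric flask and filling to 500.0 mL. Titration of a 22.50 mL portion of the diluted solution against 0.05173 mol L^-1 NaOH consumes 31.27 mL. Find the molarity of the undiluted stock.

n(NaOH) = 0.05173 x 0.03127 = 0.001618 mol.
n(HBr) in the aliquot = 0.001618 mol.
[diluted HBr] = 0.001618 / 0.02250 = 0.07189 M.
Dilution factor = 500.0/17.63 = 28.36, so [stock] = 0.07189 x 28.36 = 2.04 M.

2.04 M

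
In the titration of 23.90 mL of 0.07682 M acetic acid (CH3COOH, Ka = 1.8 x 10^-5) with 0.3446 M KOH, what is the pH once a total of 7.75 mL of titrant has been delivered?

n(acid) = 0.07682 x 0.02390 = 0.001836 mol; n(KOH) added = 0.3446 x 0.007750 = 0.002671 mol.
Base is in excess by 0.002671 - 0.001836 = 0.0008347 mol in a total volume of 0.03165 L.
[OH^-] = 0.0008347/0.03165 = 0.02637 M, so pOH = 1.58 and pH = 14.00 - 1.58 = 12.42.

12.42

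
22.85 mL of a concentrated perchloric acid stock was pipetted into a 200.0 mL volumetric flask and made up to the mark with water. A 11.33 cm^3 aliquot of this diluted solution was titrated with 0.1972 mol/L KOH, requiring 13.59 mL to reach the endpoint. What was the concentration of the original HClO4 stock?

2.07 M

n(KOH) = 0.1972 x 0.01359 = 0.002680 mol.
n(HClO4) in the aliquot = 0.002680 mol.
[diluted HClO4] = 0.002680 / 0.01133 = 0.2365 M.
Dilution factor = 200.0/22.85 = 8.753, so [stock] = 0.2365 x 8.753 = 2.07 M.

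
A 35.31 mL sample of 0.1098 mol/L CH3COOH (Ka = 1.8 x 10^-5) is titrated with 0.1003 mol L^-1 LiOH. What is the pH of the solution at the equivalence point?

n(CH3COOH) = 0.1098 x 0.03531 = 0.003877 mol; V(LiOH) at equivalence = 0.003877/0.1003 = 0.03865 L.
At equivalence all the acid is converted to CH3COO-; total volume = 0.03531 + 0.03865 = 0.07396 L, so [CH3COO-] = 0.003877/0.07396 = 0.05242 M.
Kb = Kw/Ka = 1.0e-14 / 1.8 x 10^-5 = 5.56e-10.
[OH^-] = sqrt(Kb x [CH3COO-]) = sqrt(5.56e-10 x 0.05242) = 5.40e-6 M.
pOH = 5.27, so pH = 14.00 - 5.27 = 8.73.

8.73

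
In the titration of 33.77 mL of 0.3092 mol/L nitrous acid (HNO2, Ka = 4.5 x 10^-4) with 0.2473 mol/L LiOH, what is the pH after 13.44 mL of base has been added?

3.02

Initial n(HNO2) = 0.3092 x 0.03377 = 0.01044 mol.
n(LiOH) added = 0.2473 x 0.01344 = 0.003324 mol, converting that many moles of HNO2 to NO2-.
Remaining n(HNO2) = 0.007118 mol; n(NO2-) = 0.003324 mol.
By Henderson-Hasselbalch, pH = pKa + log([A^-]/[HA]) = 3.35 + log(0.003324/0.007118) = 3.35 + (-0.33) = 3.02.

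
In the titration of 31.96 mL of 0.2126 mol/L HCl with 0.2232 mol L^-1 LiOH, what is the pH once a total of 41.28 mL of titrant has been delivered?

n(acid) = 0.2126 x 0.03196 = 0.006795 mol; n(LiOH) added = 0.2232 x 0.04128 = 0.009214 mol.
Base is in excess by 0.009214 - 0.006795 = 0.002419 mol in a total volume of 0.07324 L.
[OH^-] = 0.002419/0.07324 = 0.03303 M, so pOH = 1.48 and pH = 14.00 - 1.48 = 12.52.

12.52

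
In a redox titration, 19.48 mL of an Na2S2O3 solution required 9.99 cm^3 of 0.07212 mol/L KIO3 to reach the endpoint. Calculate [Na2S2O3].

n(KIO3) = 0.07212 x 0.009990 = 0.0007205 mol.
From the balanced equation, 1 mol KIO3 reacts with 6 mol Na2S2O3, so n(Na2S2O3) = 0.0007205 x 6/1 = 0.004323 mol.
[Na2S2O3] = 0.004323 / 0.01948 L = 0.222 M.

0.222 M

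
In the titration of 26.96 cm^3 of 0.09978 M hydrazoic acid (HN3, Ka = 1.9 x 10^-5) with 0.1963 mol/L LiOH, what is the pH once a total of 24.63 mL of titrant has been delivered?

n(acid) = 0.09978 x 0.02696 = 0.002690 mol; n(LiOH) added = 0.1963 x 0.02463 = 0.004835 mol.
Base is in excess by 0.004835 - 0.002690 = 0.002145 mol in a total volume of 0.05159 L.
[OH^-] = 0.002145/0.05159 = 0.04157 M, so pOH = 1.38 and pH = 14.00 - 1.38 = 12.62.

12.62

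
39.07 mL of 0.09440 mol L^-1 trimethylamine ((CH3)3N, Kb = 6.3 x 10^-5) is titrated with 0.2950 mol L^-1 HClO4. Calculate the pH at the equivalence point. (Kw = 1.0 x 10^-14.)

5.47

n((CH3)3N) = 0.09440 x 0.03907 = 0.003688 mol; V(HClO4) at equivalence = 0.003688/0.2950 = 0.01250 L.
At equivalence the base is fully converted to (CH3)3NH+; total volume = 0.05157 L, so [(CH3)3NH+] = 0.003688/0.05157 = 0.07152 M.
Ka((CH3)3NH+) = Kw/Kb = 1.0e-14 / 6.3 x 10^-5 = 1.59e-10.
[H^+] = sqrt(Ka x [(CH3)3NH+]) = sqrt(1.59e-10 x 0.07152) = 3.37e-6 M.
pH = -log(3.37e-6) = 5.47.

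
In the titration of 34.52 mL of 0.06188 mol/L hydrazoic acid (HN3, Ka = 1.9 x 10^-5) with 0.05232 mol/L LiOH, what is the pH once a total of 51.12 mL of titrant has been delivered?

11.80

n(acid) = 0.06188 x 0.03452 = 0.002136 mol; n(LiOH) added = 0.05232 x 0.05112 = 0.002675 mol.
Base is in excess by 0.002675 - 0.002136 = 0.0005385 mol in a total volume of 0.08564 L.
[OH^-] = 0.0005385/0.08564 = 0.006288 M, so pOH = 2.20 and pH = 14.00 - 2.20 = 11.80.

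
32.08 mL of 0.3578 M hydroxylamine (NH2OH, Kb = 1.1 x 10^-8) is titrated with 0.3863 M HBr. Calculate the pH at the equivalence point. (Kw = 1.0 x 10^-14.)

3.39

n(NH2OH) = 0.3578 x 0.03208 = 0.01148 mol; V(HBr) at equivalence = 0.01148/0.3863 = 0.02971 L.
At equivalence the base is fully converted to NH3OH+; total volume = 0.06179 L, so [NH3OH+] = 0.01148/0.06179 = 0.1858 M.
Ka(NH3OH+) = Kw/Kb = 1.0e-14 / 1.1 x 10^-8 = 9.09e-7.
[H^+] = sqrt(Ka x [NH3OH+]) = sqrt(9.09e-7 x 0.1858) = 0.000411 M.
pH = -log(0.000411) = 3.39.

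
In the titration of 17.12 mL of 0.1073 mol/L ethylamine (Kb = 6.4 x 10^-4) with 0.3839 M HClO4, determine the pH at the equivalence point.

n(C2H5NH2) = 0.1073 x 0.01712 = 0.001837 mol; V(HClO4) at equivalence = 0.001837/0.3839 = 0.004785 L.
At equivalence the base is fully converted to C2H5NH3+; total volume = 0.02191 L, so [C2H5NH3+] = 0.001837/0.02191 = 0.08386 M.
Ka(C2H5NH3+) = Kw/Kb = 1.0e-14 / 6.4 x 10^-4 = 1.56e-11.
[H^+] = sqrt(Ka x [C2H5NH3+]) = sqrt(1.56e-11 x 0.08386) = 1.14e-6 M.
pH = -log(1.14e-6) = 5.94.

5.94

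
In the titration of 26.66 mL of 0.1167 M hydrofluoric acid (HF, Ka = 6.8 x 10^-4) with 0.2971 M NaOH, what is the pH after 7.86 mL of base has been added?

Initial n(HF) = 0.1167 x 0.02666 = 0.003111 mol.
n(NaOH) added = 0.2971 x 0.007860 = 0.002335 mol, converting that many moles of HF to F-.
Remaining n(HF) = 0.0007760 mol; n(F-) = 0.002335 mol.
By Henderson-Hasselbalch, pH = pKa + log([A^-]/[HA]) = 3.17 + log(0.002335/0.0007760) = 3.17 + (+0.48) = 3.65.

3.65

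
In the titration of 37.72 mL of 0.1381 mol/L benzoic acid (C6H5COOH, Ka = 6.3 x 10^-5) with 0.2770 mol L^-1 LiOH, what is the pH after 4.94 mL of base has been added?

Initial n(C6H5COOH) = 0.1381 x 0.03772 = 0.005209 mol.
n(LiOH) added = 0.2770 x 0.004940 = 0.001368 mol, converting that many moles of C6H5COOH to C6H5COO-.
Remaining n(C6H5COOH) = 0.003841 mol; n(C6H5COO-) = 0.001368 mol.
By Henderson-Hasselbalch, pH = pKa + log([A^-]/[HA]) = 4.20 + log(0.001368/0.003841) = 4.20 + (-0.45) = 3.75.

3.75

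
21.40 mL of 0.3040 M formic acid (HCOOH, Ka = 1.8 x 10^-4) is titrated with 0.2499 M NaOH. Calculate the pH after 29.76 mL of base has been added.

12.26

n(acid) = 0.3040 x 0.02140 = 0.006506 mol; n(NaOH) added = 0.2499 x 0.02976 = 0.007437 mol.
Base is in excess by 0.007437 - 0.006506 = 0.0009314 mol in a total volume of 0.05116 L.
[OH^-] = 0.0009314/0.05116 = 0.01821 M, so pOH = 1.74 and pH = 14.00 - 1.74 = 12.26.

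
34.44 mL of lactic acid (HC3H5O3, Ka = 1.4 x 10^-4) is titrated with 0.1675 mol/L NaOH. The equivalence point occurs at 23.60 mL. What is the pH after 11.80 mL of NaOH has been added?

3.85

11.80 mL is exactly half the equivalence volume (23.60/2), i.e. the half-equivalence point.
There, n(HA) = n(A^-), so pH = pKa = -log(1.4 x 10^-4) = 3.85.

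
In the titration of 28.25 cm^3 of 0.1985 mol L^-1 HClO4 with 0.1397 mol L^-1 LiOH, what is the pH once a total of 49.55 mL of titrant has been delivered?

n(acid) = 0.1985 x 0.02825 = 0.005608 mol; n(LiOH) added = 0.1397 x 0.04955 = 0.006922 mol.
Base is in excess by 0.006922 - 0.005608 = 0.001315 mol in a total volume of 0.07780 L.
[OH^-] = 0.001315/0.07780 = 0.01690 M, so pOH = 1.77 and pH = 14.00 - 1.77 = 12.23.

12.23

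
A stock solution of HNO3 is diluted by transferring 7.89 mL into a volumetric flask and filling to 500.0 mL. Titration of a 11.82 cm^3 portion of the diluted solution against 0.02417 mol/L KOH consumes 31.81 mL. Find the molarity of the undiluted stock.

n(KOH) = 0.02417 x 0.03181 = 0.0007688 mol.
n(HNO3) in the aliquot = 0.0007688 mol.
[diluted HNO3] = 0.0007688 / 0.01182 = 0.06505 M.
Dilution factor = 500.0/7.890 = 63.37, so [stock] = 0.06505 x 63.37 = 4.12 M.

4.12 M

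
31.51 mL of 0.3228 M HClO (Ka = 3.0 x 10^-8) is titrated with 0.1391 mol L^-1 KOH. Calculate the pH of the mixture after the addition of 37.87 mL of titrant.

7.55

Initial n(HClO) = 0.3228 x 0.03151 = 0.01017 mol.
n(KOH) added = 0.1391 x 0.03787 = 0.005268 mol, converting that many moles of HClO to ClO-.
Remaining n(HClO) = 0.004904 mol; n(ClO-) = 0.005268 mol.
By Henderson-Hasselbalch, pH = pKa + log([A^-]/[HA]) = 7.52 + log(0.005268/0.004904) = 7.52 + (+0.03) = 7.55.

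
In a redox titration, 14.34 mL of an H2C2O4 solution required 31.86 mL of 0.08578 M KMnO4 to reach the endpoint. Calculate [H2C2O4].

0.476 M

n(KMnO4) = 0.08578 x 0.03186 = 0.002733 mol.
From the balanced equation, 2 mol KMnO4 reacts with 5 mol H2C2O4, so n(H2C2O4) = 0.002733 x 5/2 = 0.006832 mol.
[H2C2O4] = 0.006832 / 0.01434 L = 0.476 M.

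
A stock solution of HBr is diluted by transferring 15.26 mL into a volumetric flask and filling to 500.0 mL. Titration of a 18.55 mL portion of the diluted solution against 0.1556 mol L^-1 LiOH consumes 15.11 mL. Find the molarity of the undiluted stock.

4.15 M

n(LiOH) = 0.1556 x 0.01511 = 0.002351 mol.
n(HBr) in the aliquot = 0.002351 mol.
[diluted HBr] = 0.002351 / 0.01855 = 0.1267 M.
Dilution factor = 500.0/15.26 = 32.77, so [stock] = 0.1267 x 32.77 = 4.15 M.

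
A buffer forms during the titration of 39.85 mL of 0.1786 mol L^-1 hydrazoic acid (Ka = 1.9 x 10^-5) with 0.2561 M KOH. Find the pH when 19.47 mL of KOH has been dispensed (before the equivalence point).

5.09

Initial n(HN3) = 0.1786 x 0.03985 = 0.007117 mol.
n(KOH) added = 0.2561 x 0.01947 = 0.004986 mol, converting that many moles of HN3 to N3-.
Remaining n(HN3) = 0.002131 mol; n(N3-) = 0.004986 mol.
By Henderson-Hasselbalch, pH = pKa + log([A^-]/[HA]) = 4.72 + log(0.004986/0.002131) = 4.72 + (+0.37) = 5.09.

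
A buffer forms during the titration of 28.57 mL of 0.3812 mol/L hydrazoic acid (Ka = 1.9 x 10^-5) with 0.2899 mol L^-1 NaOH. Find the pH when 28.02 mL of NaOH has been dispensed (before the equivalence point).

Initial n(HN3) = 0.3812 x 0.02857 = 0.01089 mol.
n(NaOH) added = 0.2899 x 0.02802 = 0.008123 mol, converting that many moles of HN3 to N3-.
Remaining n(HN3) = 0.002768 mol; n(N3-) = 0.008123 mol.
By Henderson-Hasselbalch, pH = pKa + log([A^-]/[HA]) = 4.72 + log(0.008123/0.002768) = 4.72 + (+0.47) = 5.19.

5.19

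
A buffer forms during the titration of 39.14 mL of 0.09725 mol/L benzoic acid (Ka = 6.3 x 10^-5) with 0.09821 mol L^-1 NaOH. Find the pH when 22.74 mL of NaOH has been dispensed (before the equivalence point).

Initial n(C6H5COOH) = 0.09725 x 0.03914 = 0.003806 mol.
n(NaOH) added = 0.09821 x 0.02274 = 0.002233 mol, converting that many moles of C6H5COOH to C6H5COO-.
Remaining n(C6H5COOH) = 0.001573 mol; n(C6H5COO-) = 0.002233 mol.
By Henderson-Hasselbalch, pH = pKa + log([A^-]/[HA]) = 4.20 + log(0.002233/0.001573) = 4.20 + (+0.15) = 4.35.

4.35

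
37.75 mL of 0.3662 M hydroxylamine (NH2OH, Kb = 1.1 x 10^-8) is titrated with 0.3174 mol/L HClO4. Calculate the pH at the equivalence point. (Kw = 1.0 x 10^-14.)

n(NH2OH) = 0.3662 x 0.03775 = 0.01382 mol; V(HClO4) at equivalence = 0.01382/0.3174 = 0.04355 L.
At equivalence the base is fully converted to NH3OH+; total volume = 0.08130 L, so [NH3OH+] = 0.01382/0.08130 = 0.1700 M.
Ka(NH3OH+) = Kw/Kb = 1.0e-14 / 1.1 x 10^-8 = 9.09e-7.
[H^+] = sqrt(Ka x [NH3OH+]) = sqrt(9.09e-7 x 0.1700) = 0.000393 M.
pH = -log(0.000393) = 3.41.

3.41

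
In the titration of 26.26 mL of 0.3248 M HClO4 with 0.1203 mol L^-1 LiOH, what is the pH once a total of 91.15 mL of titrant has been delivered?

12.32

n(acid) = 0.3248 x 0.02626 = 0.008529 mol; n(LiOH) added = 0.1203 x 0.09115 = 0.01097 mol.
Base is in excess by 0.01097 - 0.008529 = 0.002436 mol in a total volume of 0.1174 L.
[OH^-] = 0.002436/0.1174 = 0.02075 M, so pOH = 1.68 and pH = 14.00 - 1.68 = 12.32.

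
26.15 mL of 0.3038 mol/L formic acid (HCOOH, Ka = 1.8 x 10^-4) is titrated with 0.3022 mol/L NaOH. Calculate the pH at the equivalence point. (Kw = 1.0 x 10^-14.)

8.46

n(HCOOH) = 0.3038 x 0.02615 = 0.007944 mol; V(NaOH) at equivalence = 0.007944/0.3022 = 0.02629 L.
At equivalence all the acid is converted to HCOO-; total volume = 0.02615 + 0.02629 = 0.05244 L, so [HCOO-] = 0.007944/0.05244 = 0.1515 M.
Kb = Kw/Ka = 1.0e-14 / 1.8 x 10^-4 = 5.56e-11.
[OH^-] = sqrt(Kb x [HCOO-]) = sqrt(5.56e-11 x 0.1515) = 2.90e-6 M.
pOH = 5.54, so pH = 14.00 - 5.54 = 8.46.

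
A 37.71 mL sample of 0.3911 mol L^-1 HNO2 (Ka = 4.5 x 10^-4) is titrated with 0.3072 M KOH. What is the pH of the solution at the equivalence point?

8.29

n(HNO2) = 0.3911 x 0.03771 = 0.01475 mol; V(KOH) at equivalence = 0.01475/0.3072 = 0.04801 L.
At equivalence all the acid is converted to NO2-; total volume = 0.03771 + 0.04801 = 0.08572 L, so [NO2-] = 0.01475/0.08572 = 0.1721 M.
Kb = Kw/Ka = 1.0e-14 / 4.5 x 10^-4 = 2.22e-11.
[OH^-] = sqrt(Kb x [NO2-]) = sqrt(2.22e-11 x 0.1721) = 1.96e-6 M.
pOH = 5.71, so pH = 14.00 - 5.71 = 8.29.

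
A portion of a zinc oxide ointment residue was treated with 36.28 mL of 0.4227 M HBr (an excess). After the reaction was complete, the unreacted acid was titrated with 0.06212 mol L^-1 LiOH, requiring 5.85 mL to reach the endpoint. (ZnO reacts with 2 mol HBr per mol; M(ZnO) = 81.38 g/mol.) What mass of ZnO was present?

Total n(HBr) added = 0.4227 x 0.03628 = 0.01534 mol.
n(LiOH) used = 0.06212 x 0.005850 = 0.0003634 mol, which equals the excess n(HBr).
So n(HBr) consumed by the sample = 0.01534 - 0.0003634 = 0.01497 mol.
n(ZnO) = 0.01497 / 2 = 0.007486 mol.
mass = 0.007486 mol x 81.38 g/mol = 0.609 g.

0.609 g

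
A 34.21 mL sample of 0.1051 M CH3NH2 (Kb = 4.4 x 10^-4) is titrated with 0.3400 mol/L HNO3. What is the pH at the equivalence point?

5.87

n(CH3NH2) = 0.1051 x 0.03421 = 0.003595 mol; V(HNO3) at equivalence = 0.003595/0.3400 = 0.01057 L.
At equivalence the base is fully converted to CH3NH3+; total volume = 0.04478 L, so [CH3NH3+] = 0.003595/0.04478 = 0.08028 M.
Ka(CH3NH3+) = Kw/Kb = 1.0e-14 / 4.4 x 10^-4 = 2.27e-11.
[H^+] = sqrt(Ka x [CH3NH3+]) = sqrt(2.27e-11 x 0.08028) = 1.35e-6 M.
pH = -log(1.35e-6) = 5.87.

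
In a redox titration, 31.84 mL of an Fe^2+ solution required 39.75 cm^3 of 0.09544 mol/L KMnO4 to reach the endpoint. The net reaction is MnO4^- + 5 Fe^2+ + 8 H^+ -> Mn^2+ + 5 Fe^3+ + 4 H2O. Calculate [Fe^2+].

0.596 M

n(KMnO4) = 0.09544 x 0.03975 = 0.003794 mol.
From the balanced equation, 1 mol KMnO4 reacts with 5 mol Fe^2+, so n(Fe^2+) = 0.003794 x 5/1 = 0.01897 mol.
[Fe^2+] = 0.01897 / 0.03184 L = 0.596 M.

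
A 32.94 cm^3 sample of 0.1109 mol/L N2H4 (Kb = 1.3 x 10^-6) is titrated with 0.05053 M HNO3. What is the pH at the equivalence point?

4.79

n(N2H4) = 0.1109 x 0.03294 = 0.003653 mol; V(HNO3) at equivalence = 0.003653/0.05053 = 0.07229 L.
At equivalence the base is fully converted to N2H5+; total volume = 0.1052 L, so [N2H5+] = 0.003653/0.1052 = 0.03471 M.
Ka(N2H5+) = Kw/Kb = 1.0e-14 / 1.3 x 10^-6 = 7.69e-9.
[H^+] = sqrt(Ka x [N2H5+]) = sqrt(7.69e-9 x 0.03471) = 1.63e-5 M.
pH = -log(1.63e-5) = 4.79.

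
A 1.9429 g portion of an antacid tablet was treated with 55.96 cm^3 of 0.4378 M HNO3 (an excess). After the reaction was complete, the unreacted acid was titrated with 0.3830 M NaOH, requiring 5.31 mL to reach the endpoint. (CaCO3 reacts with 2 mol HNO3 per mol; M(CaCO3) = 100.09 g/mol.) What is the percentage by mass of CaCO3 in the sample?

57.9%

Total n(HNO3) added = 0.4378 x 0.05596 = 0.02450 mol.
n(NaOH) used = 0.3830 x 0.005310 = 0.002034 mol, which equals the excess n(HNO3).
So n(HNO3) consumed by the sample = 0.02450 - 0.002034 = 0.02247 mol.
n(CaCO3) = 0.02247 / 2 = 0.01123 mol.
mass CaCO3 = 0.01123 x 100.09 = 1.124 g, so %CaCO3 = 1.124/1.9429 x 100 = 57.9%.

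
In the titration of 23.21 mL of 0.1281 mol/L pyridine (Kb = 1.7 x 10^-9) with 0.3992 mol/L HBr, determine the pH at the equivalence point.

n(C5H5N) = 0.1281 x 0.02321 = 0.002973 mol; V(HBr) at equivalence = 0.002973/0.3992 = 0.007448 L.
At equivalence the base is fully converted to C5H5NH+; total volume = 0.03066 L, so [C5H5NH+] = 0.002973/0.03066 = 0.09698 M.
Ka(C5H5NH+) = Kw/Kb = 1.0e-14 / 1.7 x 10^-9 = 5.88e-6.
[H^+] = sqrt(Ka x [C5H5NH+]) = sqrt(5.88e-6 x 0.09698) = 0.000755 M.
pH = -log(0.000755) = 3.12.

3.12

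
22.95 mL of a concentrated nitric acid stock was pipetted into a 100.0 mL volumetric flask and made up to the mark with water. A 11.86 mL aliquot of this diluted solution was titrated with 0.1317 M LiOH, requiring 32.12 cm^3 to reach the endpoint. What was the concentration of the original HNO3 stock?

1.55 M

n(LiOH) = 0.1317 x 0.03212 = 0.004230 mol.
n(HNO3) in the aliquot = 0.004230 mol.
[diluted HNO3] = 0.004230 / 0.01186 = 0.3567 M.
Dilution factor = 100.0/22.95 = 4.357, so [stock] = 0.3567 x 4.357 = 1.55 M.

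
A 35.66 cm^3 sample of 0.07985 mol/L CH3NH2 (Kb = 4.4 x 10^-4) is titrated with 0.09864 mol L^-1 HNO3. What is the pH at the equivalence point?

n(CH3NH2) = 0.07985 x 0.03566 = 0.002847 mol; V(HNO3) at equivalence = 0.002847/0.09864 = 0.02887 L.
At equivalence the base is fully converted to CH3NH3+; total volume = 0.06453 L, so [CH3NH3+] = 0.002847/0.06453 = 0.04413 M.
Ka(CH3NH3+) = Kw/Kb = 1.0e-14 / 4.4 x 10^-4 = 2.27e-11.
[H^+] = sqrt(Ka x [CH3NH3+]) = sqrt(2.27e-11 x 0.04413) = 1.00e-6 M.
pH = -log(1.00e-6) = 6.00.

6.00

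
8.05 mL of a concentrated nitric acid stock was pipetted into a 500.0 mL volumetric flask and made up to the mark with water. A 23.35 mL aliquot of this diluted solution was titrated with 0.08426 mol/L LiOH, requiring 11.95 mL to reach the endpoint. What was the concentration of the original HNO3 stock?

n(LiOH) = 0.08426 x 0.01195 = 0.001007 mol.
n(HNO3) in the aliquot = 0.001007 mol.
[diluted HNO3] = 0.001007 / 0.02335 = 0.04312 M.
Dilution factor = 500.0/8.050 = 62.11, so [stock] = 0.04312 x 62.11 = 2.68 M.

2.68 M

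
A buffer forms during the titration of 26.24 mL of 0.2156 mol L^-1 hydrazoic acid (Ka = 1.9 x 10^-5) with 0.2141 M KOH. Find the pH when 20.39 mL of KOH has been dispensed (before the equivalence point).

Initial n(HN3) = 0.2156 x 0.02624 = 0.005657 mol.
n(KOH) added = 0.2141 x 0.02039 = 0.004365 mol, converting that many moles of HN3 to N3-.
Remaining n(HN3) = 0.001292 mol; n(N3-) = 0.004365 mol.
By Henderson-Hasselbalch, pH = pKa + log([A^-]/[HA]) = 4.72 + log(0.004365/0.001292) = 4.72 + (+0.53) = 5.25.

5.25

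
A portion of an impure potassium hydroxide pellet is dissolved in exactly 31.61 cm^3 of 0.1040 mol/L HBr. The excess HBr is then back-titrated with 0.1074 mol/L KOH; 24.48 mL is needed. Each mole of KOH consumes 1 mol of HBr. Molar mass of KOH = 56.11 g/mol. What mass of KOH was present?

Total n(HBr) added = 0.1040 x 0.03161 = 0.003287 mol.
n(KOH) used = 0.1074 x 0.02448 = 0.002629 mol, which equals the excess n(HBr).
So n(HBr) consumed by the sample = 0.003287 - 0.002629 = 0.0006583 mol.
n(KOH) = 0.0006583 / 1 = 0.0006583 mol.
mass = 0.0006583 mol x 56.11 g/mol = 0.0369 g.

0.0369 g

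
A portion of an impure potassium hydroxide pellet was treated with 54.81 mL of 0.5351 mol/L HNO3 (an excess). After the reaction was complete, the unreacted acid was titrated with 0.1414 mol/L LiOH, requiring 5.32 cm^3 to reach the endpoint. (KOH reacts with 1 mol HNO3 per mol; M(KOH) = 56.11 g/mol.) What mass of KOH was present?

1.60 g

Total n(HNO3) added = 0.5351 x 0.05481 = 0.02933 mol.
n(LiOH) used = 0.1414 x 0.005320 = 0.0007522 mol, which equals the excess n(HNO3).
So n(HNO3) consumed by the sample = 0.02933 - 0.0007522 = 0.02858 mol.
n(KOH) = 0.02858 / 1 = 0.02858 mol.
mass = 0.02858 mol x 56.11 g/mol = 1.60 g.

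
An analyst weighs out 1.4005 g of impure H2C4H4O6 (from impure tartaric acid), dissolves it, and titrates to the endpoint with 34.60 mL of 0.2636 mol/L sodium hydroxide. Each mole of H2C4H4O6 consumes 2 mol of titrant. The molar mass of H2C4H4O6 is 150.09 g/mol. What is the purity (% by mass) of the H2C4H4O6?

n(NaOH) = 0.2636 x 0.03460 = 0.009121 mol.
n(H2C4H4O6) = 0.009121 / 2 = 0.004560 mol.
mass of H2C4H4O6 = 0.004560 x 150.09 = 0.6845 g.
% purity = 0.6845 / 1.4005 x 100 = 48.9%.

48.9%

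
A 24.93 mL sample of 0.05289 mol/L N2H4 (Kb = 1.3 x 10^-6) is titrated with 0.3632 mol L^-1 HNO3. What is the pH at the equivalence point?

n(N2H4) = 0.05289 x 0.02493 = 0.001319 mol; V(HNO3) at equivalence = 0.001319/0.3632 = 0.003630 L.
At equivalence the base is fully converted to N2H5+; total volume = 0.02856 L, so [N2H5+] = 0.001319/0.02856 = 0.04617 M.
Ka(N2H5+) = Kw/Kb = 1.0e-14 / 1.3 x 10^-6 = 7.69e-9.
[H^+] = sqrt(Ka x [N2H5+]) = sqrt(7.69e-9 x 0.04617) = 1.88e-5 M.
pH = -log(1.88e-5) = 4.72.

4.72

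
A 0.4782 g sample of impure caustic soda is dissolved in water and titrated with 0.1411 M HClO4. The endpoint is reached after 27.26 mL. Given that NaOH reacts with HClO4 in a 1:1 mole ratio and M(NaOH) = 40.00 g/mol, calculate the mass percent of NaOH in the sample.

32.2%

n(HClO4) = 0.1411 x 0.02726 = 0.003846 mol.
n(NaOH) = 0.003846 / 1 = 0.003846 mol.
mass of NaOH = 0.003846 x 40.00 = 0.1539 g.
% purity = 0.1539 / 0.4782 x 100 = 32.2%.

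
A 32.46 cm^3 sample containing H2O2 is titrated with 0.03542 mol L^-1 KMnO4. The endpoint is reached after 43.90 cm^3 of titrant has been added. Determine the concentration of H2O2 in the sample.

0.120 M

n(KMnO4) = 0.03542 x 0.04390 = 0.001555 mol.
From the balanced equation, 2 mol KMnO4 reacts with 5 mol H2O2, so n(H2O2) = 0.001555 x 5/2 = 0.003887 mol.
[H2O2] = 0.003887 / 0.03246 L = 0.120 M.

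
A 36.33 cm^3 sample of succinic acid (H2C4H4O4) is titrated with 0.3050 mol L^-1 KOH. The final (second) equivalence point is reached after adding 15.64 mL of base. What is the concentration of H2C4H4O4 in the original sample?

n(KOH) = 0.3050 x 0.01564 = 0.004770 mol.
At the final (second) equivalence point, 2 mol OH^- react per mol H2C4H4O4, so n(H2C4H4O4) = 0.004770 / 2 = 0.002385 mol.
[H2C4H4O4] = 0.002385 / 0.03633 L = 0.0657 M.

0.0657 M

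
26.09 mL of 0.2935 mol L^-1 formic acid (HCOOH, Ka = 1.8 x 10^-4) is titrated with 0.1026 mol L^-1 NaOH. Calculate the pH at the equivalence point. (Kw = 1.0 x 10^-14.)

n(HCOOH) = 0.2935 x 0.02609 = 0.007657 mol; V(NaOH) at equivalence = 0.007657/0.1026 = 0.07463 L.
At equivalence all the acid is converted to HCOO-; total volume = 0.02609 + 0.07463 = 0.1007 L, so [HCOO-] = 0.007657/0.1007 = 0.07602 M.
Kb = Kw/Ka = 1.0e-14 / 1.8 x 10^-4 = 5.56e-11.
[OH^-] = sqrt(Kb x [HCOO-]) = sqrt(5.56e-11 x 0.07602) = 2.06e-6 M.
pOH = 5.69, so pH = 14.00 - 5.69 = 8.31.

8.31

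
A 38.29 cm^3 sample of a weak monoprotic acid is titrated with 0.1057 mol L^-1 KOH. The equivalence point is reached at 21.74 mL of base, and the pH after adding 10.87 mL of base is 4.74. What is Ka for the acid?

10.87 mL is half of the equivalence volume, so this is the half-equivalence point where [HA] = [A^-].
At half-equivalence pH = pKa, so pKa = 4.74.
Ka = 10^(-4.74) = 1.8 x 10^-5.

1.8 x 10^-5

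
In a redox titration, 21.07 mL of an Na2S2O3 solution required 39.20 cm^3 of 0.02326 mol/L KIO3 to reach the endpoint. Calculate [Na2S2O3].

n(KIO3) = 0.02326 x 0.03920 = 0.0009118 mol.
From the balanced equation, 1 mol KIO3 reacts with 6 mol Na2S2O3, so n(Na2S2O3) = 0.0009118 x 6/1 = 0.005471 mol.
[Na2S2O3] = 0.005471 / 0.02107 L = 0.260 M.

0.260 M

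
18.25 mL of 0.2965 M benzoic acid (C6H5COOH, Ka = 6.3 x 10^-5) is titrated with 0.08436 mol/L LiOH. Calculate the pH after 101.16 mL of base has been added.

n(acid) = 0.2965 x 0.01825 = 0.005411 mol; n(LiOH) added = 0.08436 x 0.1012 = 0.008534 mol.
Base is in excess by 0.008534 - 0.005411 = 0.003123 mol in a total volume of 0.1194 L.
[OH^-] = 0.003123/0.1194 = 0.02615 M, so pOH = 1.58 and pH = 14.00 - 1.58 = 12.42.

12.42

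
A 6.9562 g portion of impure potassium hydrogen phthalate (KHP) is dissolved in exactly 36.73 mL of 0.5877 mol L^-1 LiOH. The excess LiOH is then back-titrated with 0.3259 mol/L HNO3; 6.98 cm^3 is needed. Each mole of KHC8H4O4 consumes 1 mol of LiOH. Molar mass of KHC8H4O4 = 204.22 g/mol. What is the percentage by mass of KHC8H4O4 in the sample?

Total n(LiOH) added = 0.5877 x 0.03673 = 0.02159 mol.
n(HNO3) used = 0.3259 x 0.006980 = 0.002275 mol, which equals the excess n(LiOH).
So n(LiOH) consumed by the sample = 0.02159 - 0.002275 = 0.01931 mol.
n(KHC8H4O4) = 0.01931 / 1 = 0.01931 mol.
mass KHC8H4O4 = 0.01931 x 204.22 = 3.944 g, so %KHC8H4O4 = 3.944/6.9562 x 100 = 56.7%.

56.7%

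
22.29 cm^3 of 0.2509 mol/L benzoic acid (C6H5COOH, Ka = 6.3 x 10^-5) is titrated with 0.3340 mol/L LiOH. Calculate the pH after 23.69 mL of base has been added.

n(acid) = 0.2509 x 0.02229 = 0.005593 mol; n(LiOH) added = 0.3340 x 0.02369 = 0.007912 mol.
Base is in excess by 0.007912 - 0.005593 = 0.002320 mol in a total volume of 0.04598 L.
[OH^-] = 0.002320/0.04598 = 0.05045 M, so pOH = 1.30 and pH = 14.00 - 1.30 = 12.70.

12.70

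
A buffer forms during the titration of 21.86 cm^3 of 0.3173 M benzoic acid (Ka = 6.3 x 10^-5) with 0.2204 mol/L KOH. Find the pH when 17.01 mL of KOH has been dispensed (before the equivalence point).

4.27

Initial n(C6H5COOH) = 0.3173 x 0.02186 = 0.006936 mol.
n(KOH) added = 0.2204 x 0.01701 = 0.003749 mol, converting that many moles of C6H5COOH to C6H5COO-.
Remaining n(C6H5COOH) = 0.003187 mol; n(C6H5COO-) = 0.003749 mol.
By Henderson-Hasselbalch, pH = pKa + log([A^-]/[HA]) = 4.20 + log(0.003749/0.003187) = 4.20 + (+0.07) = 4.27.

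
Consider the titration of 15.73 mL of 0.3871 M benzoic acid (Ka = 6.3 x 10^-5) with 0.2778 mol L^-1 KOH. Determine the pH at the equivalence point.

8.70

n(C6H5COOH) = 0.3871 x 0.01573 = 0.006089 mol; V(KOH) at equivalence = 0.006089/0.2778 = 0.02192 L.
At equivalence all the acid is converted to C6H5COO-; total volume = 0.01573 + 0.02192 = 0.03765 L, so [C6H5COO-] = 0.006089/0.03765 = 0.1617 M.
Kb = Kw/Ka = 1.0e-14 / 6.3 x 10^-5 = 1.59e-10.
[OH^-] = sqrt(Kb x [C6H5COO-]) = sqrt(1.59e-10 x 0.1617) = 5.07e-6 M.
pOH = 5.30, so pH = 14.00 - 5.30 = 8.70.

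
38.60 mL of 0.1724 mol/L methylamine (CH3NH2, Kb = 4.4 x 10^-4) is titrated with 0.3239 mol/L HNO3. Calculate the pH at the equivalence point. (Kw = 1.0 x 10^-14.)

n(CH3NH2) = 0.1724 x 0.03860 = 0.006655 mol; V(HNO3) at equivalence = 0.006655/0.3239 = 0.02055 L.
At equivalence the base is fully converted to CH3NH3+; total volume = 0.05915 L, so [CH3NH3+] = 0.006655/0.05915 = 0.1125 M.
Ka(CH3NH3+) = Kw/Kb = 1.0e-14 / 4.4 x 10^-4 = 2.27e-11.
[H^+] = sqrt(Ka x [CH3NH3+]) = sqrt(2.27e-11 x 0.1125) = 1.60e-6 M.
pH = -log(1.60e-6) = 5.80.

5.80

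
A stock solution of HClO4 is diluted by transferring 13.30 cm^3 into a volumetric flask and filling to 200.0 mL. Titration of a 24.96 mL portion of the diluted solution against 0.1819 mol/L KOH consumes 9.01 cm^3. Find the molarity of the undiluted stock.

0.987 M

n(KOH) = 0.1819 x 0.009010 = 0.001639 mol.
n(HClO4) in the aliquot = 0.001639 mol.
[diluted HClO4] = 0.001639 / 0.02496 = 0.06566 M.
Dilution factor = 200.0/13.30 = 15.04, so [stock] = 0.06566 x 15.04 = 0.987 M.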